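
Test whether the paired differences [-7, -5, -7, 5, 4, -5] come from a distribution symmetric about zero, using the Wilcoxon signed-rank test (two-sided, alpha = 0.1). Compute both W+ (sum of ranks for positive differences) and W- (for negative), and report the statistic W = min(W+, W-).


Step 1: Drop any zero differences (none here) and take |d_i|.
|d| = [7, 5, 7, 5, 4, 5]
Step 2: Midrank |d_i| (ties get averaged ranks).
ranks: |7|->5.5, |5|->3, |7|->5.5, |5|->3, |4|->1, |5|->3
Step 3: Attach original signs; sum ranks with positive sign and with negative sign.
W+ = 3 + 1 = 4
W- = 5.5 + 3 + 5.5 + 3 = 17
(Check: W+ + W- = 21 should equal n(n+1)/2 = 21.)
Step 4: Test statistic W = min(W+, W-) = 4.
Step 5: Ties in |d|, so use the tie-corrected normal approximation.
        E[W] = n(n+1)/4 = 6*7/4 = 10.5.
        Tie groups: |d|=5 (t=3), |d|=7 (t=2); sum(t^3 - t) = 30.
        Var[W] = n(n+1)(2n+1)/24 - sum(t^3-t)/48 = 546/24 - 30/48 = 22.125.
        z = (W - E[W]) / sqrt(Var[W]) = (4 - 10.5) / 4.7037 = -1.3819.
        Two-sided p = 2*Phi(z) = 0.167007.
Step 6: alpha = 0.1. fail to reject H0.

W+ = 4, W- = 17, W = min = 4, p = 0.167007, fail to reject H0.


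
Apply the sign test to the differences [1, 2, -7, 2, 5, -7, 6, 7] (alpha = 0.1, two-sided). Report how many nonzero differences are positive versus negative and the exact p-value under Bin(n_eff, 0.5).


Step 1: Discard zero differences. Original n = 8; n_eff = number of nonzero differences = 8.
Nonzero differences (with sign): +1, +2, -7, +2, +5, -7, +6, +7
Step 2: Count signs: positive = 6, negative = 2.
Step 3: Under H0: P(positive) = 0.5, so the number of positives S ~ Bin(8, 0.5).
Step 4: Two-sided exact p-value = sum of Bin(8,0.5) probabilities at or below the observed probability = 0.289062.
Step 5: alpha = 0.1. fail to reject H0.

n_eff = 8, pos = 6, neg = 2, p = 0.289062, fail to reject H0.


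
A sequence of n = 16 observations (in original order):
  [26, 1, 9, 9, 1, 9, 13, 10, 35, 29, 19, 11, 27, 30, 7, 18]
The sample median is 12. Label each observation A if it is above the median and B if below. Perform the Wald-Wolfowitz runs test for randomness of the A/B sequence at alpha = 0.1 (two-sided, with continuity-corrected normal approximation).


Step 1: Compute median = 12; label A = above, B = below.
Labels in order: ABBBBBABAAABAABA  (n_A = 8, n_B = 8)
Step 2: Count runs R = 9.
Step 3: Under H0 (random ordering), E[R] = 2*n_A*n_B/(n_A+n_B) + 1 = 2*8*8/16 + 1 = 9.0000.
        Var[R] = 2*n_A*n_B*(2*n_A*n_B - n_A - n_B) / ((n_A+n_B)^2 * (n_A+n_B-1)) = 14336/3840 = 3.7333.
        SD[R] = 1.9322.
Step 4: R = E[R], so z = 0 with no continuity correction.
Step 5: Two-sided p-value via normal approximation = 2*(1 - Phi(|z|)) = 1.000000.
Step 6: alpha = 0.1. fail to reject H0.

R = 9, z = 0.0000, p = 1.000000, fail to reject H0.


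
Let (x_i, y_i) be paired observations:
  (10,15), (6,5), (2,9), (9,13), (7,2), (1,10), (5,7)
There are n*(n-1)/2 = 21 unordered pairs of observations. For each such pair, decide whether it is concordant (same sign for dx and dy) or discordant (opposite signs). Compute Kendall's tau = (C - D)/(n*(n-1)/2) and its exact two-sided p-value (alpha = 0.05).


Step 1: Enumerate the 21 unordered pairs (i,j) with i<j and classify each by sign(x_j-x_i) * sign(y_j-y_i).
  (1,2):dx=-4,dy=-10->C; (1,3):dx=-8,dy=-6->C; (1,4):dx=-1,dy=-2->C; (1,5):dx=-3,dy=-13->C
  (1,6):dx=-9,dy=-5->C; (1,7):dx=-5,dy=-8->C; (2,3):dx=-4,dy=+4->D; (2,4):dx=+3,dy=+8->C
  (2,5):dx=+1,dy=-3->D; (2,6):dx=-5,dy=+5->D; (2,7):dx=-1,dy=+2->D; (3,4):dx=+7,dy=+4->C
  (3,5):dx=+5,dy=-7->D; (3,6):dx=-1,dy=+1->D; (3,7):dx=+3,dy=-2->D; (4,5):dx=-2,dy=-11->C
  (4,6):dx=-8,dy=-3->C; (4,7):dx=-4,dy=-6->C; (5,6):dx=-6,dy=+8->D; (5,7):dx=-2,dy=+5->D
  (6,7):dx=+4,dy=-3->D
Step 2: C = 11, D = 10, total pairs = 21.
Step 3: tau = (C - D)/(n(n-1)/2) = (11 - 10)/21 = 0.047619.
Step 4: Exact two-sided p-value (enumerate n! = 5040 permutations of y under H0): p = 1.000000.
Step 5: alpha = 0.05. fail to reject H0.

tau_b = 0.0476 (C=11, D=10), p = 1.000000, fail to reject H0.


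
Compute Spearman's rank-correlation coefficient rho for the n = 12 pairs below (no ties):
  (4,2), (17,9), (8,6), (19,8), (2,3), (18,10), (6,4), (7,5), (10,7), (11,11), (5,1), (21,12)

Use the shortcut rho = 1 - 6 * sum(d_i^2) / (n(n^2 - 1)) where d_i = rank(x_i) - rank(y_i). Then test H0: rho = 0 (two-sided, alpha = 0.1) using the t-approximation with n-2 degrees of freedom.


Step 1: Rank x and y separately (midranks; no ties here).
rank(x): 4->2, 17->9, 8->6, 19->11, 2->1, 18->10, 6->4, 7->5, 10->7, 11->8, 5->3, 21->12
rank(y): 2->2, 9->9, 6->6, 8->8, 3->3, 10->10, 4->4, 5->5, 7->7, 11->11, 1->1, 12->12
Step 2: d_i = R_x(i) - R_y(i); compute d_i^2.
  (2-2)^2=0, (9-9)^2=0, (6-6)^2=0, (11-8)^2=9, (1-3)^2=4, (10-10)^2=0, (4-4)^2=0, (5-5)^2=0, (7-7)^2=0, (8-11)^2=9, (3-1)^2=4, (12-12)^2=0
sum(d^2) = 26.
Step 3: rho = 1 - 6*26 / (12*(12^2 - 1)) = 1 - 156/1716 = 0.909091.
Step 4: Under H0, t = rho * sqrt((n-2)/(1-rho^2)) = 6.9007 ~ t(10).
Step 5: Two-sided p-value from the t-distribution with 10 df = 0.000042.
Step 6: alpha = 0.1. reject H0.

rho = 0.9091, p = 0.000042, reject H0 at alpha = 0.1.


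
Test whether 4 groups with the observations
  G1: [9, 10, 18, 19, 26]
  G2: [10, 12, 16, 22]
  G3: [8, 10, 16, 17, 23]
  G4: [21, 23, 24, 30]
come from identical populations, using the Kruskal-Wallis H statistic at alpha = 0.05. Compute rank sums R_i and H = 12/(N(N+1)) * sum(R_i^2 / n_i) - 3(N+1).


Step 1: Combine all N = 18 observations and assign midranks.
sorted (value, group, rank): (8,G3,1), (9,G1,2), (10,G1,4), (10,G2,4), (10,G3,4), (12,G2,6), (16,G2,7.5), (16,G3,7.5), (17,G3,9), (18,G1,10), (19,G1,11), (21,G4,12), (22,G2,13), (23,G3,14.5), (23,G4,14.5), (24,G4,16), (26,G1,17), (30,G4,18)
Step 2: Sum ranks within each group.
R_1 = 44 (n_1 = 5)
R_2 = 30.5 (n_2 = 4)
R_3 = 36 (n_3 = 5)
R_4 = 60.5 (n_4 = 4)
Step 3: H = 12/(N(N+1)) * sum(R_i^2/n_i) - 3(N+1)
     = 12/(18*19) * (44^2/5 + 30.5^2/4 + 36^2/5 + 60.5^2/4) - 3*19
     = 0.035088 * 1794.03 - 57
     = 5.948246.
Step 4: Ties present; correction factor C = 1 - 36/(18^3 - 18) = 0.993808. Corrected H = 5.948246 / 0.993808 = 5.985306.
Step 5: Under H0, H ~ chi^2(3); p-value = 0.112327.
Step 6: alpha = 0.05. fail to reject H0.

H = 5.9853, df = 3, p = 0.112327, fail to reject H0.


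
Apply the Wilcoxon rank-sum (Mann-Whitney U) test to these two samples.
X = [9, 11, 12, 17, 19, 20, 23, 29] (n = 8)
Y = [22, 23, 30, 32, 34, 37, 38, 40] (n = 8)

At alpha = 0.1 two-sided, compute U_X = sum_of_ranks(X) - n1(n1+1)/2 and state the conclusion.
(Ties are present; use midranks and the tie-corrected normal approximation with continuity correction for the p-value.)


Step 1: Combine and sort all 16 observations; assign midranks.
sorted (value, group): (9,X), (11,X), (12,X), (17,X), (19,X), (20,X), (22,Y), (23,X), (23,Y), (29,X), (30,Y), (32,Y), (34,Y), (37,Y), (38,Y), (40,Y)
ranks: 9->1, 11->2, 12->3, 17->4, 19->5, 20->6, 22->7, 23->8.5, 23->8.5, 29->10, 30->11, 32->12, 34->13, 37->14, 38->15, 40->16
Step 2: Rank sum for X: R1 = 1 + 2 + 3 + 4 + 5 + 6 + 8.5 + 10 = 39.5.
Step 3: U_X = R1 - n1(n1+1)/2 = 39.5 - 8*9/2 = 39.5 - 36 = 3.5.
       U_Y = n1*n2 - U_X = 64 - 3.5 = 60.5.
Step 4: Ties are present, so use the tie-corrected normal approximation (with continuity correction) for the p-value.
Step 5: p-value = 0.003253; compare to alpha = 0.1. reject H0.

U_X = 3.5, p = 0.003253, reject H0 at alpha = 0.1.


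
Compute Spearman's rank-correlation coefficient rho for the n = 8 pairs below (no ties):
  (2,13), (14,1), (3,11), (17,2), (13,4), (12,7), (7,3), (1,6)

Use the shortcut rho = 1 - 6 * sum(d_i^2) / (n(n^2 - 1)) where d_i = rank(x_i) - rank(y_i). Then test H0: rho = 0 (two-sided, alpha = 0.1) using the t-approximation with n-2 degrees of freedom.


Step 1: Rank x and y separately (midranks; no ties here).
rank(x): 2->2, 14->7, 3->3, 17->8, 13->6, 12->5, 7->4, 1->1
rank(y): 13->8, 1->1, 11->7, 2->2, 4->4, 7->6, 3->3, 6->5
Step 2: d_i = R_x(i) - R_y(i); compute d_i^2.
  (2-8)^2=36, (7-1)^2=36, (3-7)^2=16, (8-2)^2=36, (6-4)^2=4, (5-6)^2=1, (4-3)^2=1, (1-5)^2=16
sum(d^2) = 146.
Step 3: rho = 1 - 6*146 / (8*(8^2 - 1)) = 1 - 876/504 = -0.738095.
Step 4: Under H0, t = rho * sqrt((n-2)/(1-rho^2)) = -2.6797 ~ t(6).
Step 5: Two-sided p-value from the t-distribution with 6 df = 0.036553.
Step 6: alpha = 0.1. reject H0.

rho = -0.7381, p = 0.036553, reject H0 at alpha = 0.1.


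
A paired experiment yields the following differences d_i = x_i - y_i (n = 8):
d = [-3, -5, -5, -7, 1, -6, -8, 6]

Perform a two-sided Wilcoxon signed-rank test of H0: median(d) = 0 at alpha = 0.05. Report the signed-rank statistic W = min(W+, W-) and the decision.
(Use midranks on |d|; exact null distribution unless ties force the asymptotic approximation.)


Step 1: Drop any zero differences (none here) and take |d_i|.
|d| = [3, 5, 5, 7, 1, 6, 8, 6]
Step 2: Midrank |d_i| (ties get averaged ranks).
ranks: |3|->2, |5|->3.5, |5|->3.5, |7|->7, |1|->1, |6|->5.5, |8|->8, |6|->5.5
Step 3: Attach original signs; sum ranks with positive sign and with negative sign.
W+ = 1 + 5.5 = 6.5
W- = 2 + 3.5 + 3.5 + 7 + 5.5 + 8 = 29.5
(Check: W+ + W- = 36 should equal n(n+1)/2 = 36.)
Step 4: Test statistic W = min(W+, W-) = 6.5.
Step 5: Ties in |d|, so use the tie-corrected normal approximation.
        E[W] = n(n+1)/4 = 8*9/4 = 18.
        Tie groups: |d|=5 (t=2), |d|=6 (t=2); sum(t^3 - t) = 12.
        Var[W] = n(n+1)(2n+1)/24 - sum(t^3-t)/48 = 1224/24 - 12/48 = 50.75.
        z = (W - E[W]) / sqrt(Var[W]) = (6.5 - 18) / 7.1239 = -1.6143.
        Two-sided p = 2*Phi(z) = 0.106466.
Step 6: alpha = 0.05. fail to reject H0.

W+ = 6.5, W- = 29.5, W = min = 6.5, p = 0.106466, fail to reject H0.


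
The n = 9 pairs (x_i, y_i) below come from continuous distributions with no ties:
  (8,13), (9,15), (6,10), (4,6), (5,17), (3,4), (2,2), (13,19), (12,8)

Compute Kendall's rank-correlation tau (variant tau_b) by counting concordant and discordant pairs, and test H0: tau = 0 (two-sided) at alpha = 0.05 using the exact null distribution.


Step 1: Enumerate the 36 unordered pairs (i,j) with i<j and classify each by sign(x_j-x_i) * sign(y_j-y_i).
  (1,2):dx=+1,dy=+2->C; (1,3):dx=-2,dy=-3->C; (1,4):dx=-4,dy=-7->C; (1,5):dx=-3,dy=+4->D
  (1,6):dx=-5,dy=-9->C; (1,7):dx=-6,dy=-11->C; (1,8):dx=+5,dy=+6->C; (1,9):dx=+4,dy=-5->D
  (2,3):dx=-3,dy=-5->C; (2,4):dx=-5,dy=-9->C; (2,5):dx=-4,dy=+2->D; (2,6):dx=-6,dy=-11->C
  (2,7):dx=-7,dy=-13->C; (2,8):dx=+4,dy=+4->C; (2,9):dx=+3,dy=-7->D; (3,4):dx=-2,dy=-4->C
  (3,5):dx=-1,dy=+7->D; (3,6):dx=-3,dy=-6->C; (3,7):dx=-4,dy=-8->C; (3,8):dx=+7,dy=+9->C
  (3,9):dx=+6,dy=-2->D; (4,5):dx=+1,dy=+11->C; (4,6):dx=-1,dy=-2->C; (4,7):dx=-2,dy=-4->C
  (4,8):dx=+9,dy=+13->C; (4,9):dx=+8,dy=+2->C; (5,6):dx=-2,dy=-13->C; (5,7):dx=-3,dy=-15->C
  (5,8):dx=+8,dy=+2->C; (5,9):dx=+7,dy=-9->D; (6,7):dx=-1,dy=-2->C; (6,8):dx=+10,dy=+15->C
  (6,9):dx=+9,dy=+4->C; (7,8):dx=+11,dy=+17->C; (7,9):dx=+10,dy=+6->C; (8,9):dx=-1,dy=-11->C
Step 2: C = 29, D = 7, total pairs = 36.
Step 3: tau = (C - D)/(n(n-1)/2) = (29 - 7)/36 = 0.611111.
Step 4: Exact two-sided p-value (enumerate n! = 362880 permutations of y under H0): p = 0.024741.
Step 5: alpha = 0.05. reject H0.

tau_b = 0.6111 (C=29, D=7), p = 0.024741, reject H0.


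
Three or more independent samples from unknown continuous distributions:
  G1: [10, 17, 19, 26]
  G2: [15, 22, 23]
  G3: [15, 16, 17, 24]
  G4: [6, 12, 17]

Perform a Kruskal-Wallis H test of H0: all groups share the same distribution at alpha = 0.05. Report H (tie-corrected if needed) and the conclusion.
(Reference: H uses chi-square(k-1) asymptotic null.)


Step 1: Combine all N = 14 observations and assign midranks.
sorted (value, group, rank): (6,G4,1), (10,G1,2), (12,G4,3), (15,G2,4.5), (15,G3,4.5), (16,G3,6), (17,G1,8), (17,G3,8), (17,G4,8), (19,G1,10), (22,G2,11), (23,G2,12), (24,G3,13), (26,G1,14)
Step 2: Sum ranks within each group.
R_1 = 34 (n_1 = 4)
R_2 = 27.5 (n_2 = 3)
R_3 = 31.5 (n_3 = 4)
R_4 = 12 (n_4 = 3)
Step 3: H = 12/(N(N+1)) * sum(R_i^2/n_i) - 3(N+1)
     = 12/(14*15) * (34^2/4 + 27.5^2/3 + 31.5^2/4 + 12^2/3) - 3*15
     = 0.057143 * 837.146 - 45
     = 2.836905.
Step 4: Ties present; correction factor C = 1 - 30/(14^3 - 14) = 0.989011. Corrected H = 2.836905 / 0.989011 = 2.868426.
Step 5: Under H0, H ~ chi^2(3); p-value = 0.412359.
Step 6: alpha = 0.05. fail to reject H0.

H = 2.8684, df = 3, p = 0.412359, fail to reject H0.


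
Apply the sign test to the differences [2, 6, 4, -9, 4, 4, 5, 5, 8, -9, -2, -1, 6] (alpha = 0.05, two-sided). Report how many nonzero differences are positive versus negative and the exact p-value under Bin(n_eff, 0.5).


Step 1: Discard zero differences. Original n = 13; n_eff = number of nonzero differences = 13.
Nonzero differences (with sign): +2, +6, +4, -9, +4, +4, +5, +5, +8, -9, -2, -1, +6
Step 2: Count signs: positive = 9, negative = 4.
Step 3: Under H0: P(positive) = 0.5, so the number of positives S ~ Bin(13, 0.5).
Step 4: Two-sided exact p-value = sum of Bin(13,0.5) probabilities at or below the observed probability = 0.266846.
Step 5: alpha = 0.05. fail to reject H0.

n_eff = 13, pos = 9, neg = 4, p = 0.266846, fail to reject H0.


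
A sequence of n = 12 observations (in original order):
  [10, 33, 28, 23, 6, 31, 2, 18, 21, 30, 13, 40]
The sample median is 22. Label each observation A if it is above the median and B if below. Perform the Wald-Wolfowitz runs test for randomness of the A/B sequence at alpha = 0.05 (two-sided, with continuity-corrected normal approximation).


Step 1: Compute median = 22; label A = above, B = below.
Labels in order: BAAABABBBABA  (n_A = 6, n_B = 6)
Step 2: Count runs R = 8.
Step 3: Under H0 (random ordering), E[R] = 2*n_A*n_B/(n_A+n_B) + 1 = 2*6*6/12 + 1 = 7.0000.
        Var[R] = 2*n_A*n_B*(2*n_A*n_B - n_A - n_B) / ((n_A+n_B)^2 * (n_A+n_B-1)) = 4320/1584 = 2.7273.
        SD[R] = 1.6514.
Step 4: Continuity-corrected z = (R - 0.5 - E[R]) / SD[R] = (8 - 0.5 - 7.0000) / 1.6514 = 0.3028.
Step 5: Two-sided p-value via normal approximation = 2*(1 - Phi(|z|)) = 0.762069.
Step 6: alpha = 0.05. fail to reject H0.

R = 8, z = 0.3028, p = 0.762069, fail to reject H0.


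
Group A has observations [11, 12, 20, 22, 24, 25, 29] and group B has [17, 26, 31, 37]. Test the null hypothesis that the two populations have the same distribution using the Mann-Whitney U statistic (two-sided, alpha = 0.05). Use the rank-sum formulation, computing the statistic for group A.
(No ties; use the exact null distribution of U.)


Step 1: Combine and sort all 11 observations; assign midranks.
sorted (value, group): (11,X), (12,X), (17,Y), (20,X), (22,X), (24,X), (25,X), (26,Y), (29,X), (31,Y), (37,Y)
ranks: 11->1, 12->2, 17->3, 20->4, 22->5, 24->6, 25->7, 26->8, 29->9, 31->10, 37->11
Step 2: Rank sum for X: R1 = 1 + 2 + 4 + 5 + 6 + 7 + 9 = 34.
Step 3: U_X = R1 - n1(n1+1)/2 = 34 - 7*8/2 = 34 - 28 = 6.
       U_Y = n1*n2 - U_X = 28 - 6 = 22.
Step 4: No ties, so the exact null distribution of U (based on enumerating the C(11,7) = 330 equally likely rank assignments) gives the two-sided p-value.
Step 5: p-value = 0.163636; compare to alpha = 0.05. fail to reject H0.

U_X = 6, p = 0.163636, fail to reject H0 at alpha = 0.05.


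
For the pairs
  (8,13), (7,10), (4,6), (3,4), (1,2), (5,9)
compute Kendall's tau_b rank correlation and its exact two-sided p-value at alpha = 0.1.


Step 1: Enumerate the 15 unordered pairs (i,j) with i<j and classify each by sign(x_j-x_i) * sign(y_j-y_i).
  (1,2):dx=-1,dy=-3->C; (1,3):dx=-4,dy=-7->C; (1,4):dx=-5,dy=-9->C; (1,5):dx=-7,dy=-11->C
  (1,6):dx=-3,dy=-4->C; (2,3):dx=-3,dy=-4->C; (2,4):dx=-4,dy=-6->C; (2,5):dx=-6,dy=-8->C
  (2,6):dx=-2,dy=-1->C; (3,4):dx=-1,dy=-2->C; (3,5):dx=-3,dy=-4->C; (3,6):dx=+1,dy=+3->C
  (4,5):dx=-2,dy=-2->C; (4,6):dx=+2,dy=+5->C; (5,6):dx=+4,dy=+7->C
Step 2: C = 15, D = 0, total pairs = 15.
Step 3: tau = (C - D)/(n(n-1)/2) = (15 - 0)/15 = 1.000000.
Step 4: Exact two-sided p-value (enumerate n! = 720 permutations of y under H0): p = 0.002778.
Step 5: alpha = 0.1. reject H0.

tau_b = 1.0000 (C=15, D=0), p = 0.002778, reject H0.


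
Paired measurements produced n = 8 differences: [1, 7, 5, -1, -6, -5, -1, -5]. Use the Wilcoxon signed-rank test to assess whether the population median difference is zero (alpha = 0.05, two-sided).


Step 1: Drop any zero differences (none here) and take |d_i|.
|d| = [1, 7, 5, 1, 6, 5, 1, 5]
Step 2: Midrank |d_i| (ties get averaged ranks).
ranks: |1|->2, |7|->8, |5|->5, |1|->2, |6|->7, |5|->5, |1|->2, |5|->5
Step 3: Attach original signs; sum ranks with positive sign and with negative sign.
W+ = 2 + 8 + 5 = 15
W- = 2 + 7 + 5 + 2 + 5 = 21
(Check: W+ + W- = 36 should equal n(n+1)/2 = 36.)
Step 4: Test statistic W = min(W+, W-) = 15.
Step 5: Ties in |d|, so use the tie-corrected normal approximation.
        E[W] = n(n+1)/4 = 8*9/4 = 18.
        Tie groups: |d|=1 (t=3), |d|=5 (t=3); sum(t^3 - t) = 48.
        Var[W] = n(n+1)(2n+1)/24 - sum(t^3-t)/48 = 1224/24 - 48/48 = 50.
        z = (W - E[W]) / sqrt(Var[W]) = (15 - 18) / 7.0711 = -0.4243.
        Two-sided p = 2*Phi(z) = 0.671373.
Step 6: alpha = 0.05. fail to reject H0.

W+ = 15, W- = 21, W = min = 15, p = 0.671373, fail to reject H0.


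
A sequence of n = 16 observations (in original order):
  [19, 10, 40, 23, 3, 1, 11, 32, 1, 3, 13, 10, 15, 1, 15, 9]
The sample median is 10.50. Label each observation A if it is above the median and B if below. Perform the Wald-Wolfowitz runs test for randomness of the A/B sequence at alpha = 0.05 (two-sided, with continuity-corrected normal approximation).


Step 1: Compute median = 10.50; label A = above, B = below.
Labels in order: ABAABBAABBABABAB  (n_A = 8, n_B = 8)
Step 2: Count runs R = 12.
Step 3: Under H0 (random ordering), E[R] = 2*n_A*n_B/(n_A+n_B) + 1 = 2*8*8/16 + 1 = 9.0000.
        Var[R] = 2*n_A*n_B*(2*n_A*n_B - n_A - n_B) / ((n_A+n_B)^2 * (n_A+n_B-1)) = 14336/3840 = 3.7333.
        SD[R] = 1.9322.
Step 4: Continuity-corrected z = (R - 0.5 - E[R]) / SD[R] = (12 - 0.5 - 9.0000) / 1.9322 = 1.2939.
Step 5: Two-sided p-value via normal approximation = 2*(1 - Phi(|z|)) = 0.195709.
Step 6: alpha = 0.05. fail to reject H0.

R = 12, z = 1.2939, p = 0.195709, fail to reject H0.


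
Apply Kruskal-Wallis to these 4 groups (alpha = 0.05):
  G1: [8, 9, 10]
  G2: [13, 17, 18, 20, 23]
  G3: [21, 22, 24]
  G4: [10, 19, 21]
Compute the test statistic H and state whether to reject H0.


Step 1: Combine all N = 14 observations and assign midranks.
sorted (value, group, rank): (8,G1,1), (9,G1,2), (10,G1,3.5), (10,G4,3.5), (13,G2,5), (17,G2,6), (18,G2,7), (19,G4,8), (20,G2,9), (21,G3,10.5), (21,G4,10.5), (22,G3,12), (23,G2,13), (24,G3,14)
Step 2: Sum ranks within each group.
R_1 = 6.5 (n_1 = 3)
R_2 = 40 (n_2 = 5)
R_3 = 36.5 (n_3 = 3)
R_4 = 22 (n_4 = 3)
Step 3: H = 12/(N(N+1)) * sum(R_i^2/n_i) - 3(N+1)
     = 12/(14*15) * (6.5^2/3 + 40^2/5 + 36.5^2/3 + 22^2/3) - 3*15
     = 0.057143 * 939.5 - 45
     = 8.685714.
Step 4: Ties present; correction factor C = 1 - 12/(14^3 - 14) = 0.995604. Corrected H = 8.685714 / 0.995604 = 8.724062.
Step 5: Under H0, H ~ chi^2(3); p-value = 0.033194.
Step 6: alpha = 0.05. reject H0.

H = 8.7241, df = 3, p = 0.033194, reject H0.


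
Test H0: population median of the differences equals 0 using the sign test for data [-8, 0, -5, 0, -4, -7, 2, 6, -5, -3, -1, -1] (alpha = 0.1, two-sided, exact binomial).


Step 1: Discard zero differences. Original n = 12; n_eff = number of nonzero differences = 10.
Nonzero differences (with sign): -8, -5, -4, -7, +2, +6, -5, -3, -1, -1
Step 2: Count signs: positive = 2, negative = 8.
Step 3: Under H0: P(positive) = 0.5, so the number of positives S ~ Bin(10, 0.5).
Step 4: Two-sided exact p-value = sum of Bin(10,0.5) probabilities at or below the observed probability = 0.109375.
Step 5: alpha = 0.1. fail to reject H0.

n_eff = 10, pos = 2, neg = 8, p = 0.109375, fail to reject H0.


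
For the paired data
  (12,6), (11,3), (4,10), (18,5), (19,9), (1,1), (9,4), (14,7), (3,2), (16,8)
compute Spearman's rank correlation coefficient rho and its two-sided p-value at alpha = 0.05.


Step 1: Rank x and y separately (midranks; no ties here).
rank(x): 12->6, 11->5, 4->3, 18->9, 19->10, 1->1, 9->4, 14->7, 3->2, 16->8
rank(y): 6->6, 3->3, 10->10, 5->5, 9->9, 1->1, 4->4, 7->7, 2->2, 8->8
Step 2: d_i = R_x(i) - R_y(i); compute d_i^2.
  (6-6)^2=0, (5-3)^2=4, (3-10)^2=49, (9-5)^2=16, (10-9)^2=1, (1-1)^2=0, (4-4)^2=0, (7-7)^2=0, (2-2)^2=0, (8-8)^2=0
sum(d^2) = 70.
Step 3: rho = 1 - 6*70 / (10*(10^2 - 1)) = 1 - 420/990 = 0.575758.
Step 4: Under H0, t = rho * sqrt((n-2)/(1-rho^2)) = 1.9917 ~ t(8).
Step 5: Two-sided p-value from the t-distribution with 8 df = 0.081553.
Step 6: alpha = 0.05. fail to reject H0.

rho = 0.5758, p = 0.081553, fail to reject H0 at alpha = 0.05.


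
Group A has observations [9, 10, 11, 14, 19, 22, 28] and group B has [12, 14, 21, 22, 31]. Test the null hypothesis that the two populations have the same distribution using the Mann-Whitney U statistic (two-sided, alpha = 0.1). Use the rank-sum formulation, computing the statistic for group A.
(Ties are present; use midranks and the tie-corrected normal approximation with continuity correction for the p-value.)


Step 1: Combine and sort all 12 observations; assign midranks.
sorted (value, group): (9,X), (10,X), (11,X), (12,Y), (14,X), (14,Y), (19,X), (21,Y), (22,X), (22,Y), (28,X), (31,Y)
ranks: 9->1, 10->2, 11->3, 12->4, 14->5.5, 14->5.5, 19->7, 21->8, 22->9.5, 22->9.5, 28->11, 31->12
Step 2: Rank sum for X: R1 = 1 + 2 + 3 + 5.5 + 7 + 9.5 + 11 = 39.
Step 3: U_X = R1 - n1(n1+1)/2 = 39 - 7*8/2 = 39 - 28 = 11.
       U_Y = n1*n2 - U_X = 35 - 11 = 24.
Step 4: Ties are present, so use the tie-corrected normal approximation (with continuity correction) for the p-value.
Step 5: p-value = 0.328162; compare to alpha = 0.1. fail to reject H0.

U_X = 11, p = 0.328162, fail to reject H0 at alpha = 0.1.


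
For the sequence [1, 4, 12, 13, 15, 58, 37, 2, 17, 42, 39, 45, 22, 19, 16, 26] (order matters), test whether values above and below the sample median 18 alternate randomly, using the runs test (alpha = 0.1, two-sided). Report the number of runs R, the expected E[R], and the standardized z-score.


Step 1: Compute median = 18; label A = above, B = below.
Labels in order: BBBBBAABBAAAAABA  (n_A = 8, n_B = 8)
Step 2: Count runs R = 6.
Step 3: Under H0 (random ordering), E[R] = 2*n_A*n_B/(n_A+n_B) + 1 = 2*8*8/16 + 1 = 9.0000.
        Var[R] = 2*n_A*n_B*(2*n_A*n_B - n_A - n_B) / ((n_A+n_B)^2 * (n_A+n_B-1)) = 14336/3840 = 3.7333.
        SD[R] = 1.9322.
Step 4: Continuity-corrected z = (R + 0.5 - E[R]) / SD[R] = (6 + 0.5 - 9.0000) / 1.9322 = -1.2939.
Step 5: Two-sided p-value via normal approximation = 2*(1 - Phi(|z|)) = 0.195709.
Step 6: alpha = 0.1. fail to reject H0.

R = 6, z = -1.2939, p = 0.195709, fail to reject H0.


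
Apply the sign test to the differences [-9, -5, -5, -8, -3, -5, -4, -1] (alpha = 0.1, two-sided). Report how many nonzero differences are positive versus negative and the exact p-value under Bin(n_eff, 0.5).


Step 1: Discard zero differences. Original n = 8; n_eff = number of nonzero differences = 8.
Nonzero differences (with sign): -9, -5, -5, -8, -3, -5, -4, -1
Step 2: Count signs: positive = 0, negative = 8.
Step 3: Under H0: P(positive) = 0.5, so the number of positives S ~ Bin(8, 0.5).
Step 4: Two-sided exact p-value = sum of Bin(8,0.5) probabilities at or below the observed probability = 0.007812.
Step 5: alpha = 0.1. reject H0.

n_eff = 8, pos = 0, neg = 8, p = 0.007812, reject H0.


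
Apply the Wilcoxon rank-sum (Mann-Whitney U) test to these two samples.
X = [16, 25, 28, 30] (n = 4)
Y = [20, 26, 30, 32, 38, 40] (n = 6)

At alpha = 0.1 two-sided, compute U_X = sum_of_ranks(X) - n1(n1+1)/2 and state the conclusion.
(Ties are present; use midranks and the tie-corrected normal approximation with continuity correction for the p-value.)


Step 1: Combine and sort all 10 observations; assign midranks.
sorted (value, group): (16,X), (20,Y), (25,X), (26,Y), (28,X), (30,X), (30,Y), (32,Y), (38,Y), (40,Y)
ranks: 16->1, 20->2, 25->3, 26->4, 28->5, 30->6.5, 30->6.5, 32->8, 38->9, 40->10
Step 2: Rank sum for X: R1 = 1 + 3 + 5 + 6.5 = 15.5.
Step 3: U_X = R1 - n1(n1+1)/2 = 15.5 - 4*5/2 = 15.5 - 10 = 5.5.
       U_Y = n1*n2 - U_X = 24 - 5.5 = 18.5.
Step 4: Ties are present, so use the tie-corrected normal approximation (with continuity correction) for the p-value.
Step 5: p-value = 0.199458; compare to alpha = 0.1. fail to reject H0.

U_X = 5.5, p = 0.199458, fail to reject H0 at alpha = 0.1.


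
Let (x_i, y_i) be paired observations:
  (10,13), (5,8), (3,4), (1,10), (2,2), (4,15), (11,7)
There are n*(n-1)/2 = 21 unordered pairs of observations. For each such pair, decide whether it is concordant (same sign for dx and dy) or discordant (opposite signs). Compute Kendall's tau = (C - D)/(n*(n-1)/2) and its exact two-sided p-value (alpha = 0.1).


Step 1: Enumerate the 21 unordered pairs (i,j) with i<j and classify each by sign(x_j-x_i) * sign(y_j-y_i).
  (1,2):dx=-5,dy=-5->C; (1,3):dx=-7,dy=-9->C; (1,4):dx=-9,dy=-3->C; (1,5):dx=-8,dy=-11->C
  (1,6):dx=-6,dy=+2->D; (1,7):dx=+1,dy=-6->D; (2,3):dx=-2,dy=-4->C; (2,4):dx=-4,dy=+2->D
  (2,5):dx=-3,dy=-6->C; (2,6):dx=-1,dy=+7->D; (2,7):dx=+6,dy=-1->D; (3,4):dx=-2,dy=+6->D
  (3,5):dx=-1,dy=-2->C; (3,6):dx=+1,dy=+11->C; (3,7):dx=+8,dy=+3->C; (4,5):dx=+1,dy=-8->D
  (4,6):dx=+3,dy=+5->C; (4,7):dx=+10,dy=-3->D; (5,6):dx=+2,dy=+13->C; (5,7):dx=+9,dy=+5->C
  (6,7):dx=+7,dy=-8->D
Step 2: C = 12, D = 9, total pairs = 21.
Step 3: tau = (C - D)/(n(n-1)/2) = (12 - 9)/21 = 0.142857.
Step 4: Exact two-sided p-value (enumerate n! = 5040 permutations of y under H0): p = 0.772619.
Step 5: alpha = 0.1. fail to reject H0.

tau_b = 0.1429 (C=12, D=9), p = 0.772619, fail to reject H0.


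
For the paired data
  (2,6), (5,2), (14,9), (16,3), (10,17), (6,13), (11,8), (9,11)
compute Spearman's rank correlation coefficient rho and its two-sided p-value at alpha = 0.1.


Step 1: Rank x and y separately (midranks; no ties here).
rank(x): 2->1, 5->2, 14->7, 16->8, 10->5, 6->3, 11->6, 9->4
rank(y): 6->3, 2->1, 9->5, 3->2, 17->8, 13->7, 8->4, 11->6
Step 2: d_i = R_x(i) - R_y(i); compute d_i^2.
  (1-3)^2=4, (2-1)^2=1, (7-5)^2=4, (8-2)^2=36, (5-8)^2=9, (3-7)^2=16, (6-4)^2=4, (4-6)^2=4
sum(d^2) = 78.
Step 3: rho = 1 - 6*78 / (8*(8^2 - 1)) = 1 - 468/504 = 0.071429.
Step 4: Under H0, t = rho * sqrt((n-2)/(1-rho^2)) = 0.1754 ~ t(6).
Step 5: Two-sided p-value from the t-distribution with 6 df = 0.866526.
Step 6: alpha = 0.1. fail to reject H0.

rho = 0.0714, p = 0.866526, fail to reject H0 at alpha = 0.1.


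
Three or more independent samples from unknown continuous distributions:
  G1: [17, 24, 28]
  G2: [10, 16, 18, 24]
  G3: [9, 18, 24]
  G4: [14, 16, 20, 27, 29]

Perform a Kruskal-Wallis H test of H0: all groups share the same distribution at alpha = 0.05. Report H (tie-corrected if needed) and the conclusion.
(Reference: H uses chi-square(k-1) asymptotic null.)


Step 1: Combine all N = 15 observations and assign midranks.
sorted (value, group, rank): (9,G3,1), (10,G2,2), (14,G4,3), (16,G2,4.5), (16,G4,4.5), (17,G1,6), (18,G2,7.5), (18,G3,7.5), (20,G4,9), (24,G1,11), (24,G2,11), (24,G3,11), (27,G4,13), (28,G1,14), (29,G4,15)
Step 2: Sum ranks within each group.
R_1 = 31 (n_1 = 3)
R_2 = 25 (n_2 = 4)
R_3 = 19.5 (n_3 = 3)
R_4 = 44.5 (n_4 = 5)
Step 3: H = 12/(N(N+1)) * sum(R_i^2/n_i) - 3(N+1)
     = 12/(15*16) * (31^2/3 + 25^2/4 + 19.5^2/3 + 44.5^2/5) - 3*16
     = 0.050000 * 999.383 - 48
     = 1.969167.
Step 4: Ties present; correction factor C = 1 - 36/(15^3 - 15) = 0.989286. Corrected H = 1.969167 / 0.989286 = 1.990493.
Step 5: Under H0, H ~ chi^2(3); p-value = 0.574382.
Step 6: alpha = 0.05. fail to reject H0.

H = 1.9905, df = 3, p = 0.574382, fail to reject H0.


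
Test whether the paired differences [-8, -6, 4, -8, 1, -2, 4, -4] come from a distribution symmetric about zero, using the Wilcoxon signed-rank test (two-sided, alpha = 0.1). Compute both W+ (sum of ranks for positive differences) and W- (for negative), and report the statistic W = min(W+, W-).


Step 1: Drop any zero differences (none here) and take |d_i|.
|d| = [8, 6, 4, 8, 1, 2, 4, 4]
Step 2: Midrank |d_i| (ties get averaged ranks).
ranks: |8|->7.5, |6|->6, |4|->4, |8|->7.5, |1|->1, |2|->2, |4|->4, |4|->4
Step 3: Attach original signs; sum ranks with positive sign and with negative sign.
W+ = 4 + 1 + 4 = 9
W- = 7.5 + 6 + 7.5 + 2 + 4 = 27
(Check: W+ + W- = 36 should equal n(n+1)/2 = 36.)
Step 4: Test statistic W = min(W+, W-) = 9.
Step 5: Ties in |d|, so use the tie-corrected normal approximation.
        E[W] = n(n+1)/4 = 8*9/4 = 18.
        Tie groups: |d|=4 (t=3), |d|=8 (t=2); sum(t^3 - t) = 30.
        Var[W] = n(n+1)(2n+1)/24 - sum(t^3-t)/48 = 1224/24 - 30/48 = 50.375.
        z = (W - E[W]) / sqrt(Var[W]) = (9 - 18) / 7.0975 = -1.2680.
        Two-sided p = 2*Phi(z) = 0.204782.
Step 6: alpha = 0.1. fail to reject H0.

W+ = 9, W- = 27, W = min = 9, p = 0.204782, fail to reject H0.


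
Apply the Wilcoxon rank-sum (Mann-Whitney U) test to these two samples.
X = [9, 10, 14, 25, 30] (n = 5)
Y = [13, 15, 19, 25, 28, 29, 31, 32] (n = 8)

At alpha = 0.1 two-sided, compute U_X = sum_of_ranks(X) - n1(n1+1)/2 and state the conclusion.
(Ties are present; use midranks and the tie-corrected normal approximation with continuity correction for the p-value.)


Step 1: Combine and sort all 13 observations; assign midranks.
sorted (value, group): (9,X), (10,X), (13,Y), (14,X), (15,Y), (19,Y), (25,X), (25,Y), (28,Y), (29,Y), (30,X), (31,Y), (32,Y)
ranks: 9->1, 10->2, 13->3, 14->4, 15->5, 19->6, 25->7.5, 25->7.5, 28->9, 29->10, 30->11, 31->12, 32->13
Step 2: Rank sum for X: R1 = 1 + 2 + 4 + 7.5 + 11 = 25.5.
Step 3: U_X = R1 - n1(n1+1)/2 = 25.5 - 5*6/2 = 25.5 - 15 = 10.5.
       U_Y = n1*n2 - U_X = 40 - 10.5 = 29.5.
Step 4: Ties are present, so use the tie-corrected normal approximation (with continuity correction) for the p-value.
Step 5: p-value = 0.187076; compare to alpha = 0.1. fail to reject H0.

U_X = 10.5, p = 0.187076, fail to reject H0 at alpha = 0.1.


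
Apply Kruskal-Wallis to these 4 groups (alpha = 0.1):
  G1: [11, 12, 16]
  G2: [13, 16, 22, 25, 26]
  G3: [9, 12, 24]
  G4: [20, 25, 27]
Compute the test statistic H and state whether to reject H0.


Step 1: Combine all N = 14 observations and assign midranks.
sorted (value, group, rank): (9,G3,1), (11,G1,2), (12,G1,3.5), (12,G3,3.5), (13,G2,5), (16,G1,6.5), (16,G2,6.5), (20,G4,8), (22,G2,9), (24,G3,10), (25,G2,11.5), (25,G4,11.5), (26,G2,13), (27,G4,14)
Step 2: Sum ranks within each group.
R_1 = 12 (n_1 = 3)
R_2 = 45 (n_2 = 5)
R_3 = 14.5 (n_3 = 3)
R_4 = 33.5 (n_4 = 3)
Step 3: H = 12/(N(N+1)) * sum(R_i^2/n_i) - 3(N+1)
     = 12/(14*15) * (12^2/3 + 45^2/5 + 14.5^2/3 + 33.5^2/3) - 3*15
     = 0.057143 * 897.167 - 45
     = 6.266667.
Step 4: Ties present; correction factor C = 1 - 18/(14^3 - 14) = 0.993407. Corrected H = 6.266667 / 0.993407 = 6.308260.
Step 5: Under H0, H ~ chi^2(3); p-value = 0.097539.
Step 6: alpha = 0.1. reject H0.

H = 6.3083, df = 3, p = 0.097539, reject H0.


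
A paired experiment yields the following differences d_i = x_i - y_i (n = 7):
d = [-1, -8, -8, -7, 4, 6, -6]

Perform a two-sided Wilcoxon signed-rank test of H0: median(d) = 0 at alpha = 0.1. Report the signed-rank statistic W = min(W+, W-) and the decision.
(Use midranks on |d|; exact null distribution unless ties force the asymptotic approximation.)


Step 1: Drop any zero differences (none here) and take |d_i|.
|d| = [1, 8, 8, 7, 4, 6, 6]
Step 2: Midrank |d_i| (ties get averaged ranks).
ranks: |1|->1, |8|->6.5, |8|->6.5, |7|->5, |4|->2, |6|->3.5, |6|->3.5
Step 3: Attach original signs; sum ranks with positive sign and with negative sign.
W+ = 2 + 3.5 = 5.5
W- = 1 + 6.5 + 6.5 + 5 + 3.5 = 22.5
(Check: W+ + W- = 28 should equal n(n+1)/2 = 28.)
Step 4: Test statistic W = min(W+, W-) = 5.5.
Step 5: Ties in |d|, so use the tie-corrected normal approximation.
        E[W] = n(n+1)/4 = 7*8/4 = 14.
        Tie groups: |d|=6 (t=2), |d|=8 (t=2); sum(t^3 - t) = 12.
        Var[W] = n(n+1)(2n+1)/24 - sum(t^3-t)/48 = 840/24 - 12/48 = 34.75.
        z = (W - E[W]) / sqrt(Var[W]) = (5.5 - 14) / 5.8949 = -1.4419.
        Two-sided p = 2*Phi(z) = 0.149325.
Step 6: alpha = 0.1. fail to reject H0.

W+ = 5.5, W- = 22.5, W = min = 5.5, p = 0.149325, fail to reject H0.


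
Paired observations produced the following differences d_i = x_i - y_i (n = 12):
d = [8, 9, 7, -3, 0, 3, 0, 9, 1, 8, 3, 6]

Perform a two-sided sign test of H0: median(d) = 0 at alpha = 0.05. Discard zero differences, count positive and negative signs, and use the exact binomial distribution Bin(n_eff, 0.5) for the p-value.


Step 1: Discard zero differences. Original n = 12; n_eff = number of nonzero differences = 10.
Nonzero differences (with sign): +8, +9, +7, -3, +3, +9, +1, +8, +3, +6
Step 2: Count signs: positive = 9, negative = 1.
Step 3: Under H0: P(positive) = 0.5, so the number of positives S ~ Bin(10, 0.5).
Step 4: Two-sided exact p-value = sum of Bin(10,0.5) probabilities at or below the observed probability = 0.021484.
Step 5: alpha = 0.05. reject H0.

n_eff = 10, pos = 9, neg = 1, p = 0.021484, reject H0.


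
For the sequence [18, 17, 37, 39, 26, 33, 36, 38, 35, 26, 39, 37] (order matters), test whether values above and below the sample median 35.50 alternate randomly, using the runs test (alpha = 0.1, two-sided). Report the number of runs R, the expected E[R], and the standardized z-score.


Step 1: Compute median = 35.50; label A = above, B = below.
Labels in order: BBAABBAABBAA  (n_A = 6, n_B = 6)
Step 2: Count runs R = 6.
Step 3: Under H0 (random ordering), E[R] = 2*n_A*n_B/(n_A+n_B) + 1 = 2*6*6/12 + 1 = 7.0000.
        Var[R] = 2*n_A*n_B*(2*n_A*n_B - n_A - n_B) / ((n_A+n_B)^2 * (n_A+n_B-1)) = 4320/1584 = 2.7273.
        SD[R] = 1.6514.
Step 4: Continuity-corrected z = (R + 0.5 - E[R]) / SD[R] = (6 + 0.5 - 7.0000) / 1.6514 = -0.3028.
Step 5: Two-sided p-value via normal approximation = 2*(1 - Phi(|z|)) = 0.762069.
Step 6: alpha = 0.1. fail to reject H0.

R = 6, z = -0.3028, p = 0.762069, fail to reject H0.


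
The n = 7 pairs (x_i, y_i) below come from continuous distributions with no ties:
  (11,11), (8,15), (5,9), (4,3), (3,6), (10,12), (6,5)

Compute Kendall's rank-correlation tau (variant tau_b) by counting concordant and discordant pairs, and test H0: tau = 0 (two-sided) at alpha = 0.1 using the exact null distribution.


Step 1: Enumerate the 21 unordered pairs (i,j) with i<j and classify each by sign(x_j-x_i) * sign(y_j-y_i).
  (1,2):dx=-3,dy=+4->D; (1,3):dx=-6,dy=-2->C; (1,4):dx=-7,dy=-8->C; (1,5):dx=-8,dy=-5->C
  (1,6):dx=-1,dy=+1->D; (1,7):dx=-5,dy=-6->C; (2,3):dx=-3,dy=-6->C; (2,4):dx=-4,dy=-12->C
  (2,5):dx=-5,dy=-9->C; (2,6):dx=+2,dy=-3->D; (2,7):dx=-2,dy=-10->C; (3,4):dx=-1,dy=-6->C
  (3,5):dx=-2,dy=-3->C; (3,6):dx=+5,dy=+3->C; (3,7):dx=+1,dy=-4->D; (4,5):dx=-1,dy=+3->D
  (4,6):dx=+6,dy=+9->C; (4,7):dx=+2,dy=+2->C; (5,6):dx=+7,dy=+6->C; (5,7):dx=+3,dy=-1->D
  (6,7):dx=-4,dy=-7->C
Step 2: C = 15, D = 6, total pairs = 21.
Step 3: tau = (C - D)/(n(n-1)/2) = (15 - 6)/21 = 0.428571.
Step 4: Exact two-sided p-value (enumerate n! = 5040 permutations of y under H0): p = 0.238889.
Step 5: alpha = 0.1. fail to reject H0.

tau_b = 0.4286 (C=15, D=6), p = 0.238889, fail to reject H0.


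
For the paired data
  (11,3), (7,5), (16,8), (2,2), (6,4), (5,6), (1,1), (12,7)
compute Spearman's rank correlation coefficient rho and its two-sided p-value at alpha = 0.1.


Step 1: Rank x and y separately (midranks; no ties here).
rank(x): 11->6, 7->5, 16->8, 2->2, 6->4, 5->3, 1->1, 12->7
rank(y): 3->3, 5->5, 8->8, 2->2, 4->4, 6->6, 1->1, 7->7
Step 2: d_i = R_x(i) - R_y(i); compute d_i^2.
  (6-3)^2=9, (5-5)^2=0, (8-8)^2=0, (2-2)^2=0, (4-4)^2=0, (3-6)^2=9, (1-1)^2=0, (7-7)^2=0
sum(d^2) = 18.
Step 3: rho = 1 - 6*18 / (8*(8^2 - 1)) = 1 - 108/504 = 0.785714.
Step 4: Under H0, t = rho * sqrt((n-2)/(1-rho^2)) = 3.1113 ~ t(6).
Step 5: Two-sided p-value from the t-distribution with 6 df = 0.020815.
Step 6: alpha = 0.1. reject H0.

rho = 0.7857, p = 0.020815, reject H0 at alpha = 0.1.


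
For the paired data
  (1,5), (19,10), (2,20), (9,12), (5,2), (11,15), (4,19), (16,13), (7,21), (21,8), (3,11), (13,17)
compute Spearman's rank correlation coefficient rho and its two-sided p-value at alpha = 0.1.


Step 1: Rank x and y separately (midranks; no ties here).
rank(x): 1->1, 19->11, 2->2, 9->7, 5->5, 11->8, 4->4, 16->10, 7->6, 21->12, 3->3, 13->9
rank(y): 5->2, 10->4, 20->11, 12->6, 2->1, 15->8, 19->10, 13->7, 21->12, 8->3, 11->5, 17->9
Step 2: d_i = R_x(i) - R_y(i); compute d_i^2.
  (1-2)^2=1, (11-4)^2=49, (2-11)^2=81, (7-6)^2=1, (5-1)^2=16, (8-8)^2=0, (4-10)^2=36, (10-7)^2=9, (6-12)^2=36, (12-3)^2=81, (3-5)^2=4, (9-9)^2=0
sum(d^2) = 314.
Step 3: rho = 1 - 6*314 / (12*(12^2 - 1)) = 1 - 1884/1716 = -0.097902.
Step 4: Under H0, t = rho * sqrt((n-2)/(1-rho^2)) = -0.3111 ~ t(10).
Step 5: Two-sided p-value from the t-distribution with 10 df = 0.762122.
Step 6: alpha = 0.1. fail to reject H0.

rho = -0.0979, p = 0.762122, fail to reject H0 at alpha = 0.1.


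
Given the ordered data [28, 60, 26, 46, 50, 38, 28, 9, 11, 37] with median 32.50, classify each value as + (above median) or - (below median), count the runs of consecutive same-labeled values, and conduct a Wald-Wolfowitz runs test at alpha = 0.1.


Step 1: Compute median = 32.50; label A = above, B = below.
Labels in order: BABAAABBBA  (n_A = 5, n_B = 5)
Step 2: Count runs R = 6.
Step 3: Under H0 (random ordering), E[R] = 2*n_A*n_B/(n_A+n_B) + 1 = 2*5*5/10 + 1 = 6.0000.
        Var[R] = 2*n_A*n_B*(2*n_A*n_B - n_A - n_B) / ((n_A+n_B)^2 * (n_A+n_B-1)) = 2000/900 = 2.2222.
        SD[R] = 1.4907.
Step 4: R = E[R], so z = 0 with no continuity correction.
Step 5: Two-sided p-value via normal approximation = 2*(1 - Phi(|z|)) = 1.000000.
Step 6: alpha = 0.1. fail to reject H0.

R = 6, z = 0.0000, p = 1.000000, fail to reject H0.


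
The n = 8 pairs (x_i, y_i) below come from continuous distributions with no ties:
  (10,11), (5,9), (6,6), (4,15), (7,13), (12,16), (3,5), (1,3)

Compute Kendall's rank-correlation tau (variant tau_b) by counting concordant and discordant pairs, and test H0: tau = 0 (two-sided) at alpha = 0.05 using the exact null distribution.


Step 1: Enumerate the 28 unordered pairs (i,j) with i<j and classify each by sign(x_j-x_i) * sign(y_j-y_i).
  (1,2):dx=-5,dy=-2->C; (1,3):dx=-4,dy=-5->C; (1,4):dx=-6,dy=+4->D; (1,5):dx=-3,dy=+2->D
  (1,6):dx=+2,dy=+5->C; (1,7):dx=-7,dy=-6->C; (1,8):dx=-9,dy=-8->C; (2,3):dx=+1,dy=-3->D
  (2,4):dx=-1,dy=+6->D; (2,5):dx=+2,dy=+4->C; (2,6):dx=+7,dy=+7->C; (2,7):dx=-2,dy=-4->C
  (2,8):dx=-4,dy=-6->C; (3,4):dx=-2,dy=+9->D; (3,5):dx=+1,dy=+7->C; (3,6):dx=+6,dy=+10->C
  (3,7):dx=-3,dy=-1->C; (3,8):dx=-5,dy=-3->C; (4,5):dx=+3,dy=-2->D; (4,6):dx=+8,dy=+1->C
  (4,7):dx=-1,dy=-10->C; (4,8):dx=-3,dy=-12->C; (5,6):dx=+5,dy=+3->C; (5,7):dx=-4,dy=-8->C
  (5,8):dx=-6,dy=-10->C; (6,7):dx=-9,dy=-11->C; (6,8):dx=-11,dy=-13->C; (7,8):dx=-2,dy=-2->C
Step 2: C = 22, D = 6, total pairs = 28.
Step 3: tau = (C - D)/(n(n-1)/2) = (22 - 6)/28 = 0.571429.
Step 4: Exact two-sided p-value (enumerate n! = 40320 permutations of y under H0): p = 0.061012.
Step 5: alpha = 0.05. fail to reject H0.

tau_b = 0.5714 (C=22, D=6), p = 0.061012, fail to reject H0.


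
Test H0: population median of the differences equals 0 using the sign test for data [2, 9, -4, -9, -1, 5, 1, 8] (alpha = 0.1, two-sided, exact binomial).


Step 1: Discard zero differences. Original n = 8; n_eff = number of nonzero differences = 8.
Nonzero differences (with sign): +2, +9, -4, -9, -1, +5, +1, +8
Step 2: Count signs: positive = 5, negative = 3.
Step 3: Under H0: P(positive) = 0.5, so the number of positives S ~ Bin(8, 0.5).
Step 4: Two-sided exact p-value = sum of Bin(8,0.5) probabilities at or below the observed probability = 0.726562.
Step 5: alpha = 0.1. fail to reject H0.

n_eff = 8, pos = 5, neg = 3, p = 0.726562, fail to reject H0.


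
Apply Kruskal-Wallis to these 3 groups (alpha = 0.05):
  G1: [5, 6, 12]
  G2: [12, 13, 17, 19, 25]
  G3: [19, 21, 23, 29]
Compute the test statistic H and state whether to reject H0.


Step 1: Combine all N = 12 observations and assign midranks.
sorted (value, group, rank): (5,G1,1), (6,G1,2), (12,G1,3.5), (12,G2,3.5), (13,G2,5), (17,G2,6), (19,G2,7.5), (19,G3,7.5), (21,G3,9), (23,G3,10), (25,G2,11), (29,G3,12)
Step 2: Sum ranks within each group.
R_1 = 6.5 (n_1 = 3)
R_2 = 33 (n_2 = 5)
R_3 = 38.5 (n_3 = 4)
Step 3: H = 12/(N(N+1)) * sum(R_i^2/n_i) - 3(N+1)
     = 12/(12*13) * (6.5^2/3 + 33^2/5 + 38.5^2/4) - 3*13
     = 0.076923 * 602.446 - 39
     = 7.341987.
Step 4: Ties present; correction factor C = 1 - 12/(12^3 - 12) = 0.993007. Corrected H = 7.341987 / 0.993007 = 7.393691.
Step 5: Under H0, H ~ chi^2(2); p-value = 0.024802.
Step 6: alpha = 0.05. reject H0.

H = 7.3937, df = 2, p = 0.024802, reject H0.
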